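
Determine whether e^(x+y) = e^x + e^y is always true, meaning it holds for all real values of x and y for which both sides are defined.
Claim: e^(x+y) = e^x + e^y.
Test a specific point where both sides are defined: x = -1, y = 1.
LHS = e^(x+y) ≈ 1.0000
RHS = e^x + e^y ≈ 3.0862
Since 1.0000 ≠ 3.0862, the equation fails at this point, so it cannot hold for all real values of x and y for which both sides are defined.
The correct rule is e^(x+y) = e^x · e^y (a product, not a sum).

Conclusion: No, this is NOT an identity.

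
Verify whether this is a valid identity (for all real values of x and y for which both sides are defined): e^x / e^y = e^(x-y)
Yes, this is an identity.

Claim: e^x / e^y = e^(x-y).
Reasoning: 1/e^y = e^(-y), so e^x / e^y = e^x · e^(-y) = e^(x + (-y)) = e^(x-y) by the product rule for exponents.
So the two sides agree for all real values of x and y for which both sides are defined.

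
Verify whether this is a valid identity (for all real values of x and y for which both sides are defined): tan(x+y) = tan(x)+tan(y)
Claim: tan(x+y) = tan(x)+tan(y).
Test a specific point where both sides are defined: x = 3π/4, y = 2π/3.
LHS = tan(x+y) ≈ 3.7321
RHS = tan(x)+tan(y) ≈ -2.7321
Since 3.7321 ≠ -2.7321, the equation fails at this point, so it cannot hold for all real values of x and y for which both sides are defined.
The correct formula is tan(x+y) = (tan(x) + tan(y))/(1 - tan(x)tan(y)).

Conclusion: No, this is NOT an identity.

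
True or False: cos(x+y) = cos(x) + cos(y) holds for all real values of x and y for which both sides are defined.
Claim: cos(x+y) = cos(x) + cos(y).
Test a specific point where both sides are defined: x = 3π/4, y = π/4.
LHS = cos(x+y) ≈ -1.0000
RHS = cos(x) + cos(y) ≈ 0.0000
Since -1.0000 ≠ 0.0000, the equation fails at this point, so it cannot hold for all real values of x and y for which both sides are defined.
The correct expansion is cos(x+y) = cos(x)cos(y) - sin(x)sin(y); cosine is not additive.

Conclusion: False.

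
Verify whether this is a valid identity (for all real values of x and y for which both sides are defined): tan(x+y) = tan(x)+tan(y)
Claim: tan(x+y) = tan(x)+tan(y).
Test a specific point where both sides are defined: x = 3π/4, y = -π/3.
LHS = tan(x+y) ≈ 3.7321
RHS = tan(x)+tan(y) ≈ -2.7321
Since 3.7321 ≠ -2.7321, the equation fails at this point, so it cannot hold for all real values of x and y for which both sides are defined.
The correct formula is tan(x+y) = (tan(x) + tan(y))/(1 - tan(x)tan(y)).

Conclusion: No, this is NOT an identity.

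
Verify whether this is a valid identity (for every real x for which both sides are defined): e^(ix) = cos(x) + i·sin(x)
Yes, this is an identity.

Claim: e^(ix) = cos(x) + i·sin(x).
Reasoning: Euler's formula. Expand e^(ix) = Σ (ix)^k / k!. Since i² = -1, the even-k terms are Σ (-1)^m x^(2m)/(2m)! = cos(x) and the odd-k terms are i · Σ (-1)^m x^(2m+1)/(2m+1)! = i·sin(x).
So the two sides agree for every real x for which both sides are defined.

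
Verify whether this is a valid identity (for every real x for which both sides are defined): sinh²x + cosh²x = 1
Claim: sinh²x + cosh²x = 1.
Test a specific point where both sides are defined: x = 3.
LHS = sinh²x + cosh²x ≈ 201.7156
RHS = 1 ≈ 1.0000
Since 201.7156 ≠ 1.0000, the equation fails at this point, so it cannot hold for every real x for which both sides are defined.
The correct hyperbolic identity is cosh²x - sinh²x = 1 (a difference); the sum sinh²x + cosh²x equals cosh(2x).

Conclusion: No, this is NOT an identity.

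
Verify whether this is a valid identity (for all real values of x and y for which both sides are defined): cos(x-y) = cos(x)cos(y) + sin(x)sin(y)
Yes, this is an identity.

Claim: cos(x-y) = cos(x)cos(y) + sin(x)sin(y).
Reasoning: Replace y by -y in cos(x+y) = cos(x)cos(y) - sin(x)sin(y) and use cos(-y) = cos(y), sin(-y) = -sin(y): cos(x-y) = cos(x)cos(y) + sin(x)sin(y).
So the two sides agree for all real values of x and y for which both sides are defined.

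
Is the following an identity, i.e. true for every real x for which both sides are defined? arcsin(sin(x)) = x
No, this is NOT an identity.

Claim: arcsin(sin(x)) = x.
Test a specific point where both sides are defined: x = π.
LHS = arcsin(sin(x)) ≈ 0.0000
RHS = x ≈ 3.1416
Since 0.0000 ≠ 3.1416, the equation fails at this point, so it cannot hold for every real x for which both sides are defined.
arcsin only returns values in [-π/2, π/2], so arcsin(sin(x)) = x holds only for x in that interval, not for all real x.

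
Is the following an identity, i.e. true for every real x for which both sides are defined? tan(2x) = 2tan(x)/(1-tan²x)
Yes, this is an identity.

Claim: tan(2x) = 2tan(x)/(1-tan²x).
Reasoning: tan(2x) = sin(2x)/cos(2x) = 2sin(x)cos(x) / (cos²x - sin²x). Divide numerator and denominator by cos²x: 2tan(x) / (1 - tan²x).
So the two sides agree for every real x for which both sides are defined.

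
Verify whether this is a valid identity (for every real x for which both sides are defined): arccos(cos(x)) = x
No, this is NOT an identity.

Claim: arccos(cos(x)) = x.
Test a specific point where both sides are defined: x = -π/3.
LHS = arccos(cos(x)) ≈ 1.0472
RHS = x ≈ -1.0472
Since 1.0472 ≠ -1.0472, the equation fails at this point, so it cannot hold for every real x for which both sides are defined.
arccos only returns values in [0, π], so arccos(cos(x)) = x holds only for x in that interval, not for all real x.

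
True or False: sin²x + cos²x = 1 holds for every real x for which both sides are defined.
Claim: sin²x + cos²x = 1.
Reasoning: The point (cos x, sin x) lies on the unit circle X² + Y² = 1, so cos²x + sin²x = 1 for every real x.
So the two sides agree for every real x for which both sides are defined.

Conclusion: True.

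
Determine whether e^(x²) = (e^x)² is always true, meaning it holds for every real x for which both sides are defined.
No, this is NOT an identity.

Claim: e^(x²) = (e^x)².
Test a specific point where both sides are defined: x = 3/2.
LHS = e^(x²) ≈ 9.4877
RHS = (e^x)² ≈ 20.0855
Since 9.4877 ≠ 20.0855, the equation fails at this point, so it cannot hold for every real x for which both sides are defined.
(e^x)² = e^(2x), and 2x ≠ x² in general.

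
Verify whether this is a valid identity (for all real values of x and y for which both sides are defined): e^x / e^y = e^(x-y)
Claim: e^x / e^y = e^(x-y).
Reasoning: 1/e^y = e^(-y), so e^x / e^y = e^x · e^(-y) = e^(x + (-y)) = e^(x-y) by the product rule for exponents.
So the two sides agree for all real values of x and y for which both sides are defined.

Conclusion: Yes, this is an identity.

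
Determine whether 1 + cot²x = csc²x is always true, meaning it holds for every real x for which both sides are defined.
Yes, this is an identity.

Claim: 1 + cot²x = csc²x.
Reasoning: Start from sin²x + cos²x = 1 and divide every term by sin²x (allowed wherever cot x and csc x are defined): 1 + cot²x = 1/sin²x = csc²x.
So the two sides agree for every real x for which both sides are defined.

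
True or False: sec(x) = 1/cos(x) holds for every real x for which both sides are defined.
Claim: sec(x) = 1/cos(x).
Reasoning: sec(x) is by definition the reciprocal of cos(x), wherever cos(x) ≠ 0.
So the two sides agree for every real x for which both sides are defined.

Conclusion: True.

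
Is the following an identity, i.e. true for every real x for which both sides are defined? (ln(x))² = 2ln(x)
Claim: (ln(x))² = 2ln(x).
Test a specific point where both sides are defined: x = 4.
LHS = (ln(x))² ≈ 1.9218
RHS = 2ln(x) ≈ 2.7726
Since 1.9218 ≠ 2.7726, the equation fails at this point, so it cannot hold for every real x for which both sides are defined.
2ln(x) equals ln(x²), which is not the same as (ln x)².

Conclusion: No, this is NOT an identity.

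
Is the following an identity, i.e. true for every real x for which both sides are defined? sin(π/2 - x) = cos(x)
Yes, this is an identity.

Claim: sin(π/2 - x) = cos(x).
Reasoning: Use sin(u - v) = sin(u)cos(v) - cos(u)sin(v) with u = π/2, v = x: sin(π/2)cos(x) - cos(π/2)sin(x) = 1·cos(x) - 0·sin(x) = cos(x).
So the two sides agree for every real x for which both sides are defined.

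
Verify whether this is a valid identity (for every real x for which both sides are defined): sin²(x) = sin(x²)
No, this is NOT an identity.

Claim: sin²(x) = sin(x²).
Test a specific point where both sides are defined: x = -π/2.
LHS = sin²(x) ≈ 1.0000
RHS = sin(x²) ≈ 0.6243
Since 1.0000 ≠ 0.6243, the equation fails at this point, so it cannot hold for every real x for which both sides are defined.
sin²(x) means (sin x)², squaring the output; sin(x²) squares the input. These are different functions.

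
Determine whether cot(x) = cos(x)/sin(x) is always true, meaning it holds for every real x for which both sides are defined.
Yes, this is an identity.

Claim: cot(x) = cos(x)/sin(x).
Reasoning: cot(x) is defined as 1/tan(x) = 1/(sin(x)/cos(x)) = cos(x)/sin(x), wherever sin(x) ≠ 0.
So the two sides agree for every real x for which both sides are defined.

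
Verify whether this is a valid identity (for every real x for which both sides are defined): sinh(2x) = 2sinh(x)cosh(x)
Yes, this is an identity.

Claim: sinh(2x) = 2sinh(x)cosh(x).
Reasoning: 2sinh(x)cosh(x) = 2 · (e^x - e^-x)/2 · (e^x + e^-x)/2 = (e^(2x) - e^(-2x))/2 = sinh(2x).
So the two sides agree for every real x for which both sides are defined.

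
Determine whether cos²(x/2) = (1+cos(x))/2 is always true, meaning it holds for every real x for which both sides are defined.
Claim: cos²(x/2) = (1+cos(x))/2.
Reasoning: Use cos(2θ) = 2cos²θ - 1 with θ = x/2: cos(x) = 2cos²(x/2) - 1. Solving for cos²(x/2) gives (1 + cos(x))/2.
So the two sides agree for every real x for which both sides are defined.

Conclusion: Yes, this is an identity.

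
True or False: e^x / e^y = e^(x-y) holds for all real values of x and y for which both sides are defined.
Claim: e^x / e^y = e^(x-y).
Reasoning: 1/e^y = e^(-y), so e^x / e^y = e^x · e^(-y) = e^(x + (-y)) = e^(x-y) by the product rule for exponents.
So the two sides agree for all real values of x and y for which both sides are defined.

Conclusion: True.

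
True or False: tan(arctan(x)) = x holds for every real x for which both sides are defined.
Claim: tan(arctan(x)) = x.
Reasoning: For every real x, arctan(x) is by definition the angle in (-π/2, π/2) whose tangent equals x. Taking the tangent of that angle returns x.
So the two sides agree for every real x for which both sides are defined.

Conclusion: True.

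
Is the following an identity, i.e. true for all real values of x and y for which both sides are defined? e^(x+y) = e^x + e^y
Claim: e^(x+y) = e^x + e^y.
Test a specific point where both sides are defined: x = 2, y = 1/2.
LHS = e^(x+y) ≈ 12.1825
RHS = e^x + e^y ≈ 9.0378
Since 12.1825 ≠ 9.0378, the equation fails at this point, so it cannot hold for all real values of x and y for which both sides are defined.
The correct rule is e^(x+y) = e^x · e^y (a product, not a sum).

Conclusion: No, this is NOT an identity.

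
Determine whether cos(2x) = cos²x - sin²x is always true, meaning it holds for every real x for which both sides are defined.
Claim: cos(2x) = cos²x - sin²x.
Reasoning: Put y = x in the addition formula cos(x+y) = cos(x)cos(y) - sin(x)sin(y): cos(2x) = cos²x - sin²x.
So the two sides agree for every real x for which both sides are defined.

Conclusion: Yes, this is an identity.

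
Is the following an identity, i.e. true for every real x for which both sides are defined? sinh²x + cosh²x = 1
Claim: sinh²x + cosh²x = 1.
Test a specific point where both sides are defined: x = 3/2.
LHS = sinh²x + cosh²x ≈ 10.0677
RHS = 1 ≈ 1.0000
Since 10.0677 ≠ 1.0000, the equation fails at this point, so it cannot hold for every real x for which both sides are defined.
The correct hyperbolic identity is cosh²x - sinh²x = 1 (a difference); the sum sinh²x + cosh²x equals cosh(2x).

Conclusion: No, this is NOT an identity.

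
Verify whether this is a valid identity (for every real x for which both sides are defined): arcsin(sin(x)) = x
No, this is NOT an identity.

Claim: arcsin(sin(x)) = x.
Test a specific point where both sides are defined: x = 2π/3.
LHS = arcsin(sin(x)) ≈ 1.0472
RHS = x ≈ 2.0944
Since 1.0472 ≠ 2.0944, the equation fails at this point, so it cannot hold for every real x for which both sides are defined.
arcsin only returns values in [-π/2, π/2], so arcsin(sin(x)) = x holds only for x in that interval, not for all real x.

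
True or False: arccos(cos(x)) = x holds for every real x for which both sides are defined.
Claim: arccos(cos(x)) = x.
Test a specific point where both sides are defined: x = -π/2.
LHS = arccos(cos(x)) ≈ 1.5708
RHS = x ≈ -1.5708
Since 1.5708 ≠ -1.5708, the equation fails at this point, so it cannot hold for every real x for which both sides are defined.
arccos only returns values in [0, π], so arccos(cos(x)) = x holds only for x in that interval, not for all real x.

Conclusion: False.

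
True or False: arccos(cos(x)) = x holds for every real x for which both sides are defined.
False.

Claim: arccos(cos(x)) = x.
Test a specific point where both sides are defined: x = -π/6.
LHS = arccos(cos(x)) ≈ 0.5236
RHS = x ≈ -0.5236
Since 0.5236 ≠ -0.5236, the equation fails at this point, so it cannot hold for every real x for which both sides are defined.
arccos only returns values in [0, π], so arccos(cos(x)) = x holds only for x in that interval, not for all real x.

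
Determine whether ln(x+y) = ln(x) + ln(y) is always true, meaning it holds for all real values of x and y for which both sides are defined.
No, this is NOT an identity.

Claim: ln(x+y) = ln(x) + ln(y).
Test a specific point where both sides are defined: x = 1, y = 1/2.
LHS = ln(x+y) ≈ 0.4055
RHS = ln(x) + ln(y) ≈ -0.6931
Since 0.4055 ≠ -0.6931, the equation fails at this point, so it cannot hold for all real values of x and y for which both sides are defined.
ln(x) + ln(y) = ln(xy), not ln(x+y).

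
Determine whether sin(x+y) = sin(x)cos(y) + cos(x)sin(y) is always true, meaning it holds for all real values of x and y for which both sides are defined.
Claim: sin(x+y) = sin(x)cos(y) + cos(x)sin(y).
Reasoning: By Euler's formula e^(i(x+y)) = e^(ix)·e^(iy) = (cos x + i·sin x)(cos y + i·sin y). The imaginary part of the left side is sin(x+y); the imaginary part of the product is sin(x)cos(y) + cos(x)sin(y).
So the two sides agree for all real values of x and y for which both sides are defined.

Conclusion: Yes, this is an identity.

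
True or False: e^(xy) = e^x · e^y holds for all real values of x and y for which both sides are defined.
Claim: e^(xy) = e^x · e^y.
Test a specific point where both sides are defined: x = 1, y = 5.
LHS = e^(xy) ≈ 148.4132
RHS = e^x · e^y ≈ 403.4288
Since 148.4132 ≠ 403.4288, the equation fails at this point, so it cannot hold for all real values of x and y for which both sides are defined.
e^x · e^y = e^(x+y), not e^(xy).

Conclusion: False.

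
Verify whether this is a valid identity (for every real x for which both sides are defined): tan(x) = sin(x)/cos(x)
Claim: tan(x) = sin(x)/cos(x).
Reasoning: For an angle x whose terminal point on the unit circle is (cos x, sin x), tan(x) is defined as the ratio (second coordinate)/(first coordinate) = sin(x)/cos(x), wherever cos(x) ≠ 0.
So the two sides agree for every real x for which both sides are defined.

Conclusion: Yes, this is an identity.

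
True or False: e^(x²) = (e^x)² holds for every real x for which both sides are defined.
False.

Claim: e^(x²) = (e^x)².
Test a specific point where both sides are defined: x = 1/2.
LHS = e^(x²) ≈ 1.2840
RHS = (e^x)² ≈ 2.7183
Since 1.2840 ≠ 2.7183, the equation fails at this point, so it cannot hold for every real x for which both sides are defined.
(e^x)² = e^(2x), and 2x ≠ x² in general.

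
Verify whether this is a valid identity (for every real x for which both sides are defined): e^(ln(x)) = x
Yes, this is an identity.

Claim: e^(ln(x)) = x.
Reasoning: For x > 0, ln(x) is by definition the exponent p such that e^p = x. Raising e to that exponent therefore returns x: e^(ln x) = x.
So the two sides agree for every real x for which both sides are defined.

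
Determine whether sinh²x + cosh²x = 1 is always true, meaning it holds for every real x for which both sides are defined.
Claim: sinh²x + cosh²x = 1.
Test a specific point where both sides are defined: x = 4.
LHS = sinh²x + cosh²x ≈ 1490.4792
RHS = 1 ≈ 1.0000
Since 1490.4792 ≠ 1.0000, the equation fails at this point, so it cannot hold for every real x for which both sides are defined.
The correct hyperbolic identity is cosh²x - sinh²x = 1 (a difference); the sum sinh²x + cosh²x equals cosh(2x).

Conclusion: No, this is NOT an identity.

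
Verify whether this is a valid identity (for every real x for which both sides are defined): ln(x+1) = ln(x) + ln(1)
Claim: ln(x+1) = ln(x) + ln(1).
Test a specific point where both sides are defined: x = 1/2.
LHS = ln(x+1) ≈ 0.4055
RHS = ln(x) + ln(1) ≈ -0.6931
Since 0.4055 ≠ -0.6931, the equation fails at this point, so it cannot hold for every real x for which both sides are defined.
ln(1) = 0, so the right side is just ln(x), which differs from ln(x+1).

Conclusion: No, this is NOT an identity.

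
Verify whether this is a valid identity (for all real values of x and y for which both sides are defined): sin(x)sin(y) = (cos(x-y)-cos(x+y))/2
Yes, this is an identity.

Claim: sin(x)sin(y) = (cos(x-y)-cos(x+y))/2.
Reasoning: cos(x-y) = cos(x)cos(y) + sin(x)sin(y) and cos(x+y) = cos(x)cos(y) - sin(x)sin(y). Subtracting, cos(x-y) - cos(x+y) = 2sin(x)sin(y); divide by 2.
So the two sides agree for all real values of x and y for which both sides are defined.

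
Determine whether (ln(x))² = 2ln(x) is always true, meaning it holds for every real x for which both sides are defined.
Claim: (ln(x))² = 2ln(x).
Test a specific point where both sides are defined: x = 3/2.
LHS = (ln(x))² ≈ 0.1644
RHS = 2ln(x) ≈ 0.8109
Since 0.1644 ≠ 0.8109, the equation fails at this point, so it cannot hold for every real x for which both sides are defined.
2ln(x) equals ln(x²), which is not the same as (ln x)².

Conclusion: No, this is NOT an identity.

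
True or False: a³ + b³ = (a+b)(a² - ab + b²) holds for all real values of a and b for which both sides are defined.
True.

Claim: a³ + b³ = (a+b)(a² - ab + b²).
Reasoning: Expand the right side: (a+b)(a² - ab + b²) = a³ - a²b + ab² + a²b - ab² + b³ = a³ + b³ (the middle terms cancel in pairs).
So the two sides agree for all real values of a and b for which both sides are defined.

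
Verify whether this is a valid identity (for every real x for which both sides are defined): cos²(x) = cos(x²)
Claim: cos²(x) = cos(x²).
Test a specific point where both sides are defined: x = -π/6.
LHS = cos²(x) ≈ 0.7500
RHS = cos(x²) ≈ 0.9627
Since 0.7500 ≠ 0.9627, the equation fails at this point, so it cannot hold for every real x for which both sides are defined.
cos²(x) means (cos x)², squaring the output; cos(x²) squares the input. These are different functions.

Conclusion: No, this is NOT an identity.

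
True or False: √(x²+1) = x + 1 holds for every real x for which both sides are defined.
False.

Claim: √(x²+1) = x + 1.
Test a specific point where both sides are defined: x = 3/2.
LHS = √(x²+1) ≈ 1.8028
RHS = x + 1 ≈ 2.5000
Since 1.8028 ≠ 2.5000, the equation fails at this point, so it cannot hold for every real x for which both sides are defined.
(x+1)² = x² + 2x + 1 ≠ x² + 1 unless x = 0.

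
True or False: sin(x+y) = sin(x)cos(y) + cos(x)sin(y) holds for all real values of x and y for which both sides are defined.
True.

Claim: sin(x+y) = sin(x)cos(y) + cos(x)sin(y).
Reasoning: By Euler's formula e^(i(x+y)) = e^(ix)·e^(iy) = (cos x + i·sin x)(cos y + i·sin y). The imaginary part of the left side is sin(x+y); the imaginary part of the product is sin(x)cos(y) + cos(x)sin(y).
So the two sides agree for all real values of x and y for which both sides are defined.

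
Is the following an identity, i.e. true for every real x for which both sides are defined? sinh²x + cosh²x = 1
No, this is NOT an identity.

Claim: sinh²x + cosh²x = 1.
Test a specific point where both sides are defined: x = 3/2.
LHS = sinh²x + cosh²x ≈ 10.0677
RHS = 1 ≈ 1.0000
Since 10.0677 ≠ 1.0000, the equation fails at this point, so it cannot hold for every real x for which both sides are defined.
The correct hyperbolic identity is cosh²x - sinh²x = 1 (a difference); the sum sinh²x + cosh²x equals cosh(2x).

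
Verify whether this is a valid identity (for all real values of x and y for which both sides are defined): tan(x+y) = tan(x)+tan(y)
Claim: tan(x+y) = tan(x)+tan(y).
Test a specific point where both sides are defined: x = 2π/3, y = 3π/4.
LHS = tan(x+y) ≈ 3.7321
RHS = tan(x)+tan(y) ≈ -2.7321
Since 3.7321 ≠ -2.7321, the equation fails at this point, so it cannot hold for all real values of x and y for which both sides are defined.
The correct formula is tan(x+y) = (tan(x) + tan(y))/(1 - tan(x)tan(y)).

Conclusion: No, this is NOT an identity.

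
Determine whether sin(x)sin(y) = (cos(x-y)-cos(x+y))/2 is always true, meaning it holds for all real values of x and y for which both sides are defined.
Claim: sin(x)sin(y) = (cos(x-y)-cos(x+y))/2.
Reasoning: cos(x-y) = cos(x)cos(y) + sin(x)sin(y) and cos(x+y) = cos(x)cos(y) - sin(x)sin(y). Subtracting, cos(x-y) - cos(x+y) = 2sin(x)sin(y); divide by 2.
So the two sides agree for all real values of x and y for which both sides are defined.

Conclusion: Yes, this is an identity.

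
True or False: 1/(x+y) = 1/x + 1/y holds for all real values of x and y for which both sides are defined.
False.

Claim: 1/(x+y) = 1/x + 1/y.
Test a specific point where both sides are defined: x = 1/2, y = 2.
LHS = 1/(x+y) ≈ 0.4000
RHS = 1/x + 1/y ≈ 2.5000
Since 0.4000 ≠ 2.5000, the equation fails at this point, so it cannot hold for all real values of x and y for which both sides are defined.
1/x + 1/y = (x+y)/(xy), which is not 1/(x+y).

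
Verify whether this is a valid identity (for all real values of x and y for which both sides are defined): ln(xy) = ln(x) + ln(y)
Yes, this is an identity.

Claim: ln(xy) = ln(x) + ln(y).
Reasoning: Both sides are simultaneously defined only when x, y > 0. Write x = e^p, y = e^q (p = ln x, q = ln y). Then xy = e^p · e^q = e^(p+q), so ln(xy) = p + q = ln(x) + ln(y).
So the two sides agree for all real values of x and y for which both sides are defined.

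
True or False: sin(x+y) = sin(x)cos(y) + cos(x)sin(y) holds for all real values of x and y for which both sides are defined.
True.

Claim: sin(x+y) = sin(x)cos(y) + cos(x)sin(y).
Reasoning: By Euler's formula e^(i(x+y)) = e^(ix)·e^(iy) = (cos x + i·sin x)(cos y + i·sin y). The imaginary part of the left side is sin(x+y); the imaginary part of the product is sin(x)cos(y) + cos(x)sin(y).
So the two sides agree for all real values of x and y for which both sides are defined.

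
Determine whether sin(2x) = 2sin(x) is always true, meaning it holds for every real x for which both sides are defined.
No, this is NOT an identity.

Claim: sin(2x) = 2sin(x).
Test a specific point where both sides are defined: x = 2π/3.
LHS = sin(2x) ≈ -0.8660
RHS = 2sin(x) ≈ 1.7321
Since -0.8660 ≠ 1.7321, the equation fails at this point, so it cannot hold for every real x for which both sides are defined.
The correct double-angle formula is sin(2x) = 2sin(x)cos(x).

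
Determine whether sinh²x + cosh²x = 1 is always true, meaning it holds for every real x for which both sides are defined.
No, this is NOT an identity.

Claim: sinh²x + cosh²x = 1.
Test a specific point where both sides are defined: x = 4.
LHS = sinh²x + cosh²x ≈ 1490.4792
RHS = 1 ≈ 1.0000
Since 1490.4792 ≠ 1.0000, the equation fails at this point, so it cannot hold for every real x for which both sides are defined.
The correct hyperbolic identity is cosh²x - sinh²x = 1 (a difference); the sum sinh²x + cosh²x equals cosh(2x).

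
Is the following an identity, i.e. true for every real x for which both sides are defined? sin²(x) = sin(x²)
Claim: sin²(x) = sin(x²).
Test a specific point where both sides are defined: x = π.
LHS = sin²(x) ≈ 0.0000
RHS = sin(x²) ≈ -0.4303
Since 0.0000 ≠ -0.4303, the equation fails at this point, so it cannot hold for every real x for which both sides are defined.
sin²(x) means (sin x)², squaring the output; sin(x²) squares the input. These are different functions.

Conclusion: No, this is NOT an identity.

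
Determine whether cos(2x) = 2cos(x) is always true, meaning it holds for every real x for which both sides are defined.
Claim: cos(2x) = 2cos(x).
Test a specific point where both sides are defined: x = -π/3.
LHS = cos(2x) ≈ -0.5000
RHS = 2cos(x) ≈ 1.0000
Since -0.5000 ≠ 1.0000, the equation fails at this point, so it cannot hold for every real x for which both sides are defined.
The correct double-angle formula is cos(2x) = cos²x - sin²x.

Conclusion: No, this is NOT an identity.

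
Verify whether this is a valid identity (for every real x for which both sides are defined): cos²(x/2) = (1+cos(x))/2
Yes, this is an identity.

Claim: cos²(x/2) = (1+cos(x))/2.
Reasoning: Use cos(2θ) = 2cos²θ - 1 with θ = x/2: cos(x) = 2cos²(x/2) - 1. Solving for cos²(x/2) gives (1 + cos(x))/2.
So the two sides agree for every real x for which both sides are defined.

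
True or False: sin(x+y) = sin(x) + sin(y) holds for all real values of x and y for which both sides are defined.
Claim: sin(x+y) = sin(x) + sin(y).
Test a specific point where both sides are defined: x = -π/4, y = -π/6.
LHS = sin(x+y) ≈ -0.9659
RHS = sin(x) + sin(y) ≈ -1.2071
Since -0.9659 ≠ -1.2071, the equation fails at this point, so it cannot hold for all real values of x and y for which both sides are defined.
The correct expansion is sin(x+y) = sin(x)cos(y) + cos(x)sin(y); sine is not additive.

Conclusion: False.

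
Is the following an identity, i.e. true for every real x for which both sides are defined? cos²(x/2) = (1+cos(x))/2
Yes, this is an identity.

Claim: cos²(x/2) = (1+cos(x))/2.
Reasoning: Use cos(2θ) = 2cos²θ - 1 with θ = x/2: cos(x) = 2cos²(x/2) - 1. Solving for cos²(x/2) gives (1 + cos(x))/2.
So the two sides agree for every real x for which both sides are defined.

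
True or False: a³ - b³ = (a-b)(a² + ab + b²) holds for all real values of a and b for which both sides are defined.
Claim: a³ - b³ = (a-b)(a² + ab + b²).
Reasoning: Expand the right side: (a-b)(a² + ab + b²) = a³ + a²b + ab² - a²b - ab² - b³ = a³ - b³ (the middle terms cancel in pairs).
So the two sides agree for all real values of a and b for which both sides are defined.

Conclusion: True.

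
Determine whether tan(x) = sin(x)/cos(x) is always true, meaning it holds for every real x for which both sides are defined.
Yes, this is an identity.

Claim: tan(x) = sin(x)/cos(x).
Reasoning: For an angle x whose terminal point on the unit circle is (cos x, sin x), tan(x) is defined as the ratio (second coordinate)/(first coordinate) = sin(x)/cos(x), wherever cos(x) ≠ 0.
So the two sides agree for every real x for which both sides are defined.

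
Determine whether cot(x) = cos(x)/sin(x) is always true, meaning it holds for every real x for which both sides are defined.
Claim: cot(x) = cos(x)/sin(x).
Reasoning: cot(x) is defined as 1/tan(x) = 1/(sin(x)/cos(x)) = cos(x)/sin(x), wherever sin(x) ≠ 0.
So the two sides agree for every real x for which both sides are defined.

Conclusion: Yes, this is an identity.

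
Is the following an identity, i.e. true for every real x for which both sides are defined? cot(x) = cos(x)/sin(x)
Yes, this is an identity.

Claim: cot(x) = cos(x)/sin(x).
Reasoning: cot(x) is defined as 1/tan(x) = 1/(sin(x)/cos(x)) = cos(x)/sin(x), wherever sin(x) ≠ 0.
So the two sides agree for every real x for which both sides are defined.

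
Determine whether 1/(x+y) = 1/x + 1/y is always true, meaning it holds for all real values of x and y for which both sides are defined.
Claim: 1/(x+y) = 1/x + 1/y.
Test a specific point where both sides are defined: x = -2, y = 3.
LHS = 1/(x+y) ≈ 1.0000
RHS = 1/x + 1/y ≈ -0.1667
Since 1.0000 ≠ -0.1667, the equation fails at this point, so it cannot hold for all real values of x and y for which both sides are defined.
1/x + 1/y = (x+y)/(xy), which is not 1/(x+y).

Conclusion: No, this is NOT an identity.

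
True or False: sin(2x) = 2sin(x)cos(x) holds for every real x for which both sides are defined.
Claim: sin(2x) = 2sin(x)cos(x).
Reasoning: Put y = x in the addition formula sin(x+y) = sin(x)cos(y) + cos(x)sin(y): sin(2x) = sin(x)cos(x) + cos(x)sin(x) = 2sin(x)cos(x).
So the two sides agree for every real x for which both sides are defined.

Conclusion: True.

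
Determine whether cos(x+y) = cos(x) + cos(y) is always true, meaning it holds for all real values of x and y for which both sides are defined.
No, this is NOT an identity.

Claim: cos(x+y) = cos(x) + cos(y).
Test a specific point where both sides are defined: x = π/4, y = -π/4.
LHS = cos(x+y) ≈ 1.0000
RHS = cos(x) + cos(y) ≈ 1.4142
Since 1.0000 ≠ 1.4142, the equation fails at this point, so it cannot hold for all real values of x and y for which both sides are defined.
The correct expansion is cos(x+y) = cos(x)cos(y) - sin(x)sin(y); cosine is not additive.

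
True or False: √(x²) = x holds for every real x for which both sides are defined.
Claim: √(x²) = x.
Test a specific point where both sides are defined: x = -2.
LHS = √(x²) ≈ 2.0000
RHS = x ≈ -2.0000
Since 2.0000 ≠ -2.0000, the equation fails at this point, so it cannot hold for every real x for which both sides are defined.
√(x²) = |x|, which differs from x whenever x < 0 (both sides are defined for every real x).

Conclusion: False.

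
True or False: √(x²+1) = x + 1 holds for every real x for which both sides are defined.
Claim: √(x²+1) = x + 1.
Test a specific point where both sides are defined: x = 2.
LHS = √(x²+1) ≈ 2.2361
RHS = x + 1 ≈ 3.0000
Since 2.2361 ≠ 3.0000, the equation fails at this point, so it cannot hold for every real x for which both sides are defined.
(x+1)² = x² + 2x + 1 ≠ x² + 1 unless x = 0.

Conclusion: False.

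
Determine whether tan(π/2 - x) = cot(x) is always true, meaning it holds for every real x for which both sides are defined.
Claim: tan(π/2 - x) = cot(x).
Reasoning: tan(π/2 - x) = sin(π/2 - x)/cos(π/2 - x) = cos(x)/sin(x) = cot(x), using the cofunction identities sin(π/2 - x) = cos(x) and cos(π/2 - x) = sin(x).
So the two sides agree for every real x for which both sides are defined.

Conclusion: Yes, this is an identity.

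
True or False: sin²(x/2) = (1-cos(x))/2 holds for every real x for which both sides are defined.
Claim: sin²(x/2) = (1-cos(x))/2.
Reasoning: Use cos(2θ) = 1 - 2sin²θ with θ = x/2: cos(x) = 1 - 2sin²(x/2). Solving for sin²(x/2) gives (1 - cos(x))/2.
So the two sides agree for every real x for which both sides are defined.

Conclusion: True.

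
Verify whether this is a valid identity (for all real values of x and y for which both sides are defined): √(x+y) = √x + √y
No, this is NOT an identity.

Claim: √(x+y) = √x + √y.
Test a specific point where both sides are defined: x = 2, y = 3.
LHS = √(x+y) ≈ 2.2361
RHS = √x + √y ≈ 3.1463
Since 2.2361 ≠ 3.1463, the equation fails at this point, so it cannot hold for all real values of x and y for which both sides are defined.
Squaring the right side gives x + 2√(xy) + y, not x + y.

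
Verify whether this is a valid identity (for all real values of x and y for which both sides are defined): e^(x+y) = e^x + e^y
Claim: e^(x+y) = e^x + e^y.
Test a specific point where both sides are defined: x = 3/2, y = 3/2.
LHS = e^(x+y) ≈ 20.0855
RHS = e^x + e^y ≈ 8.9634
Since 20.0855 ≠ 8.9634, the equation fails at this point, so it cannot hold for all real values of x and y for which both sides are defined.
The correct rule is e^(x+y) = e^x · e^y (a product, not a sum).

Conclusion: No, this is NOT an identity.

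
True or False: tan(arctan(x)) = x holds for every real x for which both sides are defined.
Claim: tan(arctan(x)) = x.
Reasoning: For every real x, arctan(x) is by definition the angle in (-π/2, π/2) whose tangent equals x. Taking the tangent of that angle returns x.
So the two sides agree for every real x for which both sides are defined.

Conclusion: True.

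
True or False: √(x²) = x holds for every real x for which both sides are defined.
Claim: √(x²) = x.
Test a specific point where both sides are defined: x = -3.
LHS = √(x²) ≈ 3.0000
RHS = x ≈ -3.0000
Since 3.0000 ≠ -3.0000, the equation fails at this point, so it cannot hold for every real x for which both sides are defined.
√(x²) = |x|, which differs from x whenever x < 0 (both sides are defined for every real x).

Conclusion: False.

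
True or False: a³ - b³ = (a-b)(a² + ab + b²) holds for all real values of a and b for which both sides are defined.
Claim: a³ - b³ = (a-b)(a² + ab + b²).
Reasoning: Expand the right side: (a-b)(a² + ab + b²) = a³ + a²b + ab² - a²b - ab² - b³ = a³ - b³ (the middle terms cancel in pairs).
So the two sides agree for all real values of a and b for which both sides are defined.

Conclusion: True.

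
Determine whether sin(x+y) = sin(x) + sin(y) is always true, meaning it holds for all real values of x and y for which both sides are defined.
No, this is NOT an identity.

Claim: sin(x+y) = sin(x) + sin(y).
Test a specific point where both sides are defined: x = 3π/4, y = -π/3.
LHS = sin(x+y) ≈ 0.9659
RHS = sin(x) + sin(y) ≈ -0.1589
Since 0.9659 ≠ -0.1589, the equation fails at this point, so it cannot hold for all real values of x and y for which both sides are defined.
The correct expansion is sin(x+y) = sin(x)cos(y) + cos(x)sin(y); sine is not additive.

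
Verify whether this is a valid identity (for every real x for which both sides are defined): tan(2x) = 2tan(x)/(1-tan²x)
Yes, this is an identity.

Claim: tan(2x) = 2tan(x)/(1-tan²x).
Reasoning: tan(2x) = sin(2x)/cos(2x) = 2sin(x)cos(x) / (cos²x - sin²x). Divide numerator and denominator by cos²x: 2tan(x) / (1 - tan²x).
So the two sides agree for every real x for which both sides are defined.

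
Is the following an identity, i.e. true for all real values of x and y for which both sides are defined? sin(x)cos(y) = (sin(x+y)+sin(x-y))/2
Claim: sin(x)cos(y) = (sin(x+y)+sin(x-y))/2.
Reasoning: sin(x+y) = sin(x)cos(y) + cos(x)sin(y) and sin(x-y) = sin(x)cos(y) - cos(x)sin(y). Adding, sin(x+y) + sin(x-y) = 2sin(x)cos(y); divide by 2.
So the two sides agree for all real values of x and y for which both sides are defined.

Conclusion: Yes, this is an identity.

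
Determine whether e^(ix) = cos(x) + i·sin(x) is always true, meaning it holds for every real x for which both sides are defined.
Claim: e^(ix) = cos(x) + i·sin(x).
Reasoning: Euler's formula. Expand e^(ix) = Σ (ix)^k / k!. Since i² = -1, the even-k terms are Σ (-1)^m x^(2m)/(2m)! = cos(x) and the odd-k terms are i · Σ (-1)^m x^(2m+1)/(2m+1)! = i·sin(x).
So the two sides agree for every real x for which both sides are defined.

Conclusion: Yes, this is an identity.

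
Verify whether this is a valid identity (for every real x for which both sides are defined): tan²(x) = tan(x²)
No, this is NOT an identity.

Claim: tan²(x) = tan(x²).
Test a specific point where both sides are defined: x = -π/4.
LHS = tan²(x) ≈ 1.0000
RHS = tan(x²) ≈ 0.7092
Since 1.0000 ≠ 0.7092, the equation fails at this point, so it cannot hold for every real x for which both sides are defined.
tan²(x) means (tan x)², squaring the output; tan(x²) squares the input. These are different functions.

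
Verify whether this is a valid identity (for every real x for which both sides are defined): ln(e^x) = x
Claim: ln(e^x) = x.
Reasoning: ln is the inverse of the exponential: ln(e^x) asks for the exponent p with e^p = e^x, and since e^p is one-to-one that exponent is p = x.
So the two sides agree for every real x for which both sides are defined.

Conclusion: Yes, this is an identity.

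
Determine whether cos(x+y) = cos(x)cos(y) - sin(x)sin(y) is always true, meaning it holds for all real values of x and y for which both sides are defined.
Claim: cos(x+y) = cos(x)cos(y) - sin(x)sin(y).
Reasoning: By Euler's formula e^(i(x+y)) = e^(ix)·e^(iy) = (cos x + i·sin x)(cos y + i·sin y). The real part of the left side is cos(x+y); the real part of the product is cos(x)cos(y) - sin(x)sin(y) (since i·i = -1).
So the two sides agree for all real values of x and y for which both sides are defined.

Conclusion: Yes, this is an identity.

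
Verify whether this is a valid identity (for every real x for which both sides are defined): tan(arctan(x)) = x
Claim: tan(arctan(x)) = x.
Reasoning: For every real x, arctan(x) is by definition the angle in (-π/2, π/2) whose tangent equals x. Taking the tangent of that angle returns x.
So the two sides agree for every real x for which both sides are defined.

Conclusion: Yes, this is an identity.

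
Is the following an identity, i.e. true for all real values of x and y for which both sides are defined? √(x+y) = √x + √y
No, this is NOT an identity.

Claim: √(x+y) = √x + √y.
Test a specific point where both sides are defined: x = 3/2, y = 3/2.
LHS = √(x+y) ≈ 1.7321
RHS = √x + √y ≈ 2.4495
Since 1.7321 ≠ 2.4495, the equation fails at this point, so it cannot hold for all real values of x and y for which both sides are defined.
Squaring the right side gives x + 2√(xy) + y, not x + y.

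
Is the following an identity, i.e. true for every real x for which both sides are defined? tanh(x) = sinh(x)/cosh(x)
Claim: tanh(x) = sinh(x)/cosh(x).
Reasoning: tanh(x) is defined as sinh(x)/cosh(x) = (e^x - e^-x)/(e^x + e^-x); cosh(x) ≥ 1 is never zero, so this holds for every real x.
So the two sides agree for every real x for which both sides are defined.

Conclusion: Yes, this is an identity.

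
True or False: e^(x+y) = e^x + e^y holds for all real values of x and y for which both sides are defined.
False.

Claim: e^(x+y) = e^x + e^y.
Test a specific point where both sides are defined: x = 1/2, y = 5.
LHS = e^(x+y) ≈ 244.6919
RHS = e^x + e^y ≈ 150.0619
Since 244.6919 ≠ 150.0619, the equation fails at this point, so it cannot hold for all real values of x and y for which both sides are defined.
The correct rule is e^(x+y) = e^x · e^y (a product, not a sum).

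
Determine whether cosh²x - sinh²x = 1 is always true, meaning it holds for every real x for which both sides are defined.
Yes, this is an identity.

Claim: cosh²x - sinh²x = 1.
Reasoning: With cosh(x) = (e^x + e^-x)/2 and sinh(x) = (e^x - e^-x)/2: cosh²x = (e^(2x) + 2 + e^(-2x))/4 and sinh²x = (e^(2x) - 2 + e^(-2x))/4. Subtracting leaves 4/4 = 1.
So the two sides agree for every real x for which both sides are defined.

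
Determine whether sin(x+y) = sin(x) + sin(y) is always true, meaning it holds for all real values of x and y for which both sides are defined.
Claim: sin(x+y) = sin(x) + sin(y).
Test a specific point where both sides are defined: x = 3π/4, y = -π/3.
LHS = sin(x+y) ≈ 0.9659
RHS = sin(x) + sin(y) ≈ -0.1589
Since 0.9659 ≠ -0.1589, the equation fails at this point, so it cannot hold for all real values of x and y for which both sides are defined.
The correct expansion is sin(x+y) = sin(x)cos(y) + cos(x)sin(y); sine is not additive.

Conclusion: No, this is NOT an identity.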